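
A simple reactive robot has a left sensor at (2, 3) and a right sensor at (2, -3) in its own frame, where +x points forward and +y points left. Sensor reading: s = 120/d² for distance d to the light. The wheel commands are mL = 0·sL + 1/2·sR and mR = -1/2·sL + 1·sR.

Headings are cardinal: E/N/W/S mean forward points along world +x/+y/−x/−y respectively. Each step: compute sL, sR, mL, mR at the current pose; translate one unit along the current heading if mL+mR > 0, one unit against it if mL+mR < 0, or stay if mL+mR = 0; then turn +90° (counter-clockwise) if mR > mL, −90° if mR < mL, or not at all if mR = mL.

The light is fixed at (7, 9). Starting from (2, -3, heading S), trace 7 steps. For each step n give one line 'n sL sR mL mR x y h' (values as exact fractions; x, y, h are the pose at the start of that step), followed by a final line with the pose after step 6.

0 3/5 6/13 3/13 21/130 2 -3 S
1 24/61 120/149 60/149 5532/9089 2 -4 W
2 20/39 20/51 10/51 30/221 1 -4 S
3 120/353 24/37 12/37 6252/13061 1 -5 W
4 15/34 30/89 15/89 705/6052 0 -5 S
5 8/27 8/15 4/15 52/135 0 -6 W
6 60/157 12/41 6/41 654/6437 -1 -6 S
final -1 -7 W

n=0: pose=(2,-3,S); sL=3/5, sR=6/13; mL=3/13, mR=21/130; mL+mR=51/130 → advance +1; mR−mL=-9/130 → turn -1·90°
n=1: pose=(2,-4,W); sL=24/61, sR=120/149; mL=60/149, mR=5532/9089; mL+mR=9192/9089 → advance +1; mR−mL=1872/9089 → turn +1·90°
n=2: pose=(1,-4,S); sL=20/39, sR=20/51; mL=10/51, mR=30/221; mL+mR=220/663 → advance +1; mR−mL=-40/663 → turn -1·90°
n=3: pose=(1,-5,W); sL=120/353, sR=24/37; mL=12/37, mR=6252/13061; mL+mR=10488/13061 → advance +1; mR−mL=2016/13061 → turn +1·90°
n=4: pose=(0,-5,S); sL=15/34, sR=30/89; mL=15/89, mR=705/6052; mL+mR=1725/6052 → advance +1; mR−mL=-315/6052 → turn -1·90°
n=5: pose=(0,-6,W); sL=8/27, sR=8/15; mL=4/15, mR=52/135; mL+mR=88/135 → advance +1; mR−mL=16/135 → turn +1·90°
n=6: pose=(-1,-6,S); sL=60/157, sR=12/41; mL=6/41, mR=654/6437; mL+mR=1596/6437 → advance +1; mR−mL=-288/6437 → turn -1·90°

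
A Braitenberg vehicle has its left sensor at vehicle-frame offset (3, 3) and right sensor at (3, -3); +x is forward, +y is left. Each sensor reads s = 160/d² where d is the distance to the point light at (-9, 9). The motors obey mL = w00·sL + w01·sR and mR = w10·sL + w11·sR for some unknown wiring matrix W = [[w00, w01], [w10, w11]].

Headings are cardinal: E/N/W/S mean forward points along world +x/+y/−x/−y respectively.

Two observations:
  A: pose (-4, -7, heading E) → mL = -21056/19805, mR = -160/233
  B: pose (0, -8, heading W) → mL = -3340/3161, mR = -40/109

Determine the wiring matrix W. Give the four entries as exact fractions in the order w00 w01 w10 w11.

obs A: pose=(-4,-7,E) → sL=160/233, sR=32/85, mL=-21056/19805, mR=-160/233
obs B: pose=(0,-8,W) → sL=40/109, sR=20/29, mL=-3340/3161, mR=-40/109
sensor matrix S = [[160/233, 32/85], [40/109, 20/29]]; det S = 4199808/12520721
solve [mL_A; mL_B] = S·[w00; w01] and [mR_A; mR_B] = S·[w10; w11]:
  w00 = -1, w01 = -1, w10 = -1, w11 = 0

-1 -1 -1 0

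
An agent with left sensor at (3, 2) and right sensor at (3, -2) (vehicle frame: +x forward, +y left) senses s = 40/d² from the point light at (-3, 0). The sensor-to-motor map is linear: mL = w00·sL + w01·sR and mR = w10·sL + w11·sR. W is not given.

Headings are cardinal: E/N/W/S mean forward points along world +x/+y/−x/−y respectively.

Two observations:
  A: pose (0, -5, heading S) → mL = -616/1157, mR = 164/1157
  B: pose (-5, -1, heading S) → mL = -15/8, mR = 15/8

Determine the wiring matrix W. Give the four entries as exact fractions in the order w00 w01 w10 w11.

obs A: pose=(0,-5,S) → sL=40/89, sR=8/13, mL=-616/1157, mR=164/1157
obs B: pose=(-5,-1,S) → sL=5/2, sR=5/4, mL=-15/8, mR=15/8
sensor matrix S = [[40/89, 8/13], [5/2, 5/4]]; det S = -1130/1157
solve [mL_A; mL_B] = S·[w00; w01] and [mR_A; mR_B] = S·[w10; w11]:
  w00 = -1/2, w01 = -1/2, w10 = 1, w11 = -1/2

-1/2 -1/2 1 -1/2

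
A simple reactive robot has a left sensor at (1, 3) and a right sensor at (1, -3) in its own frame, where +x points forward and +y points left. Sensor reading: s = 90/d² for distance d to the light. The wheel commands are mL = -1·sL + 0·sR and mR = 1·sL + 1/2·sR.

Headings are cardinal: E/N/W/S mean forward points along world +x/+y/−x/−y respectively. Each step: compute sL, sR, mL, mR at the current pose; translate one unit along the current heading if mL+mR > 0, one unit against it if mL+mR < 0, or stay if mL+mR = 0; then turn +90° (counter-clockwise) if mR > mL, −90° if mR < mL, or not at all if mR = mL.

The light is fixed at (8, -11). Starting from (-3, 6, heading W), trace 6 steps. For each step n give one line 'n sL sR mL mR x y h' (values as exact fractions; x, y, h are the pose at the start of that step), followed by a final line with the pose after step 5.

n=0: pose=(-3,6,W); sL=9/34, sR=45/272; mL=-9/34, mR=189/544; mL+mR=45/544 → advance +1; mR−mL=333/544 → turn +1·90°
n=1: pose=(-4,6,S); sL=90/337, sR=90/481; mL=-90/337, mR=58455/162097; mL+mR=45/481 → advance +1; mR−mL=101745/162097 → turn +1·90°
n=2: pose=(-4,5,E); sL=45/241, sR=9/29; mL=-45/241, mR=4779/13978; mL+mR=9/58 → advance +1; mR−mL=7389/13978 → turn +1·90°
n=3: pose=(-3,5,N); sL=18/97, sR=90/353; mL=-18/97, mR=10719/34241; mL+mR=45/353 → advance +1; mR−mL=17073/34241 → turn +1·90°
n=4: pose=(-3,6,W); sL=9/34, sR=45/272; mL=-9/34, mR=189/544; mL+mR=45/544 → advance +1; mR−mL=333/544 → turn +1·90°
n=5: pose=(-4,6,S); sL=90/337, sR=90/481; mL=-90/337, mR=58455/162097; mL+mR=45/481 → advance +1; mR−mL=101745/162097 → turn +1·90°

0 9/34 45/272 -9/34 189/544 -3 6 W
1 90/337 90/481 -90/337 58455/162097 -4 6 S
2 45/241 9/29 -45/241 4779/13978 -4 5 E
3 18/97 90/353 -18/97 10719/34241 -3 5 N
4 9/34 45/272 -9/34 189/544 -3 6 W
5 90/337 90/481 -90/337 58455/162097 -4 6 S
final -4 5 E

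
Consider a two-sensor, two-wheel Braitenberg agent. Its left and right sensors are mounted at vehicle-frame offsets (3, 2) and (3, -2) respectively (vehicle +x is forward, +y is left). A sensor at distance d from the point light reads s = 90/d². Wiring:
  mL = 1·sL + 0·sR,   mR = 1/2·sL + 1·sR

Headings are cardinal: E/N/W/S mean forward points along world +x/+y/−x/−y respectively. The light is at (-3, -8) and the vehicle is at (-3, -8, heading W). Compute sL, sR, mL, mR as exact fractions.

90/13 90/13 90/13 135/13

left sensor world pos  = (-6, -10); dL² = 13
right sensor world pos = (-6, -6); dR² = 13
sL = 90/13 = 90/13
sR = 90/13 = 90/13
mL = 1·sL + 0·sR = 90/13
mR = 1/2·sL + 1·sR = 135/13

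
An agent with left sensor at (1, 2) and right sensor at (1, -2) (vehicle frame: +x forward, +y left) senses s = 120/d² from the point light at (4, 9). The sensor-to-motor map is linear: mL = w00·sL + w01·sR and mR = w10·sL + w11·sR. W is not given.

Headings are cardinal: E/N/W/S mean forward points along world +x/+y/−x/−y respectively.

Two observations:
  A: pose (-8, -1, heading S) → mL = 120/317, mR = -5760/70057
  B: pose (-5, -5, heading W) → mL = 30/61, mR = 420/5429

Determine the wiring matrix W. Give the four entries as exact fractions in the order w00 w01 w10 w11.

0 1 -1/2 1/2

obs A: pose=(-8,-1,S) → sL=120/221, sR=120/317, mL=120/317, mR=-5760/70057
obs B: pose=(-5,-5,W) → sL=30/89, sR=30/61, mL=30/61, mR=420/5429
sensor matrix S = [[120/221, 120/317], [30/89, 30/61]]; det S = 53035200/380339453
solve [mL_A; mL_B] = S·[w00; w01] and [mR_A; mR_B] = S·[w10; w11]:
  w00 = 0, w01 = 1, w10 = -1/2, w11 = 1/2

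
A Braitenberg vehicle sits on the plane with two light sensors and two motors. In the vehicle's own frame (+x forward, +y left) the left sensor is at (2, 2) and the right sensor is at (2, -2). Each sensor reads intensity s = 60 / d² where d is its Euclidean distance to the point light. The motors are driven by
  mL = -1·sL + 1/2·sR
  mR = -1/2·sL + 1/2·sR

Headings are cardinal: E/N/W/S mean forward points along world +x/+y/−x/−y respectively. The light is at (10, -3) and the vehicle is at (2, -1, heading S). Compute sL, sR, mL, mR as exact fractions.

left sensor world pos  = (4, -3); dL² = 36
right sensor world pos = (0, -3); dR² = 100
sL = 60/36 = 5/3
sR = 60/100 = 3/5
mL = -1·sL + 1/2·sR = -41/30
mR = -1/2·sL + 1/2·sR = -8/15

5/3 3/5 -41/30 -8/15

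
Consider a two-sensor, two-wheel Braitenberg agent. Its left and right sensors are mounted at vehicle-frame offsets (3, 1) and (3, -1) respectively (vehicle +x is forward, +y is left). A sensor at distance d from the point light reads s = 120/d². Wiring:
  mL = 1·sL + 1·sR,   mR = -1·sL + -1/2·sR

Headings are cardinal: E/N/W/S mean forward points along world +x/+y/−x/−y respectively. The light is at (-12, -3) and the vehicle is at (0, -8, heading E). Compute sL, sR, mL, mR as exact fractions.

left sensor world pos  = (3, -7); dL² = 241
right sensor world pos = (3, -9); dR² = 261
sL = 120/241 = 120/241
sR = 120/261 = 40/87
mL = 1·sL + 1·sR = 20080/20967
mR = -1·sL + -1/2·sR = -15260/20967

120/241 40/87 20080/20967 -15260/20967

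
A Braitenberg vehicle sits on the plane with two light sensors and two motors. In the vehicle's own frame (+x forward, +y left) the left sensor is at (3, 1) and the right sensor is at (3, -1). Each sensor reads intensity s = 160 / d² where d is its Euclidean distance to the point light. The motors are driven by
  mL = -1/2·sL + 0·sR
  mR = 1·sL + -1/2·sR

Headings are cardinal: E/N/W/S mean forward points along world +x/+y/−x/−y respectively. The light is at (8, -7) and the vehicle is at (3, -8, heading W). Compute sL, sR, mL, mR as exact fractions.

left sensor world pos  = (0, -9); dL² = 68
right sensor world pos = (0, -7); dR² = 64
sL = 160/68 = 40/17
sR = 160/64 = 5/2
mL = -1/2·sL + 0·sR = -20/17
mR = 1·sL + -1/2·sR = 75/68

40/17 5/2 -20/17 75/68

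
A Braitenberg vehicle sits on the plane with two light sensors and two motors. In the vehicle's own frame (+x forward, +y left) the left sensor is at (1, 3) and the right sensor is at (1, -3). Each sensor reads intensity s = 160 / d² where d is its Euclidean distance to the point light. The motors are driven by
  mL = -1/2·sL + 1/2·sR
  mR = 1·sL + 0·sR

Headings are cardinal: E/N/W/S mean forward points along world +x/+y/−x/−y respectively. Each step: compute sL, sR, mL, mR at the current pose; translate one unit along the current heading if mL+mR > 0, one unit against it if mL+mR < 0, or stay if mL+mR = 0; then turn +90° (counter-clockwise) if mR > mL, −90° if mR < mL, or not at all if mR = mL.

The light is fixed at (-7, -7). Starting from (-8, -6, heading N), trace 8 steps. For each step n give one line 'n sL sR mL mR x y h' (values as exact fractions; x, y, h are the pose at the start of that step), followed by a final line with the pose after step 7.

0 8 20 6 8 -8 -6 N
1 32 160/29 -384/29 32 -8 -5 W
2 80 80/13 -480/13 80 -9 -5 S
3 160/17 32 192/17 160/17 -9 -6 E
4 40 10 -15 40 -8 -6 S
5 160/9 160/9 0 160/9 -8 -7 E
6 16 16 0 16 -7 -7 N
7 32 160/17 -192/17 32 -7 -6 W
final -8 -6 S

n=0: pose=(-8,-6,N); sL=8, sR=20; mL=6, mR=8; mL+mR=14 → advance +1; mR−mL=2 → turn +1·90°
n=1: pose=(-8,-5,W); sL=32, sR=160/29; mL=-384/29, mR=32; mL+mR=544/29 → advance +1; mR−mL=1312/29 → turn +1·90°
n=2: pose=(-9,-5,S); sL=80, sR=80/13; mL=-480/13, mR=80; mL+mR=560/13 → advance +1; mR−mL=1520/13 → turn +1·90°
n=3: pose=(-9,-6,E); sL=160/17, sR=32; mL=192/17, mR=160/17; mL+mR=352/17 → advance +1; mR−mL=-32/17 → turn -1·90°
n=4: pose=(-8,-6,S); sL=40, sR=10; mL=-15, mR=40; mL+mR=25 → advance +1; mR−mL=55 → turn +1·90°
n=5: pose=(-8,-7,E); sL=160/9, sR=160/9; mL=0, mR=160/9; mL+mR=160/9 → advance +1; mR−mL=160/9 → turn +1·90°
n=6: pose=(-7,-7,N); sL=16, sR=16; mL=0, mR=16; mL+mR=16 → advance +1; mR−mL=16 → turn +1·90°
n=7: pose=(-7,-6,W); sL=32, sR=160/17; mL=-192/17, mR=32; mL+mR=352/17 → advance +1; mR−mL=736/17 → turn +1·90°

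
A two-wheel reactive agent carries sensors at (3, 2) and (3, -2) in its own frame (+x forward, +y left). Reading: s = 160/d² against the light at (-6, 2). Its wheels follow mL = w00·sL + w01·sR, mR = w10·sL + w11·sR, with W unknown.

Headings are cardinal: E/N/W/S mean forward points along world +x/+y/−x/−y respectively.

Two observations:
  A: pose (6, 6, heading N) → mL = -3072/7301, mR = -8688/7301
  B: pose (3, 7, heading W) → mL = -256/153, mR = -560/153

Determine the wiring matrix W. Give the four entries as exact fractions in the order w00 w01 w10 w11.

obs A: pose=(6,6,N) → sL=160/149, sR=32/49, mL=-3072/7301, mR=-8688/7301
obs B: pose=(3,7,W) → sL=32/9, sR=32/17, mL=-256/153, mR=-560/153
sensor matrix S = [[160/149, 32/49], [32/9, 32/17]]; det S = -335872/1117053
solve [mL_A; mL_B] = S·[w00; w01] and [mR_A; mR_B] = S·[w10; w11]:
  w00 = -1, w01 = 1, w10 = -1/2, w11 = -1

-1 1 -1/2 -1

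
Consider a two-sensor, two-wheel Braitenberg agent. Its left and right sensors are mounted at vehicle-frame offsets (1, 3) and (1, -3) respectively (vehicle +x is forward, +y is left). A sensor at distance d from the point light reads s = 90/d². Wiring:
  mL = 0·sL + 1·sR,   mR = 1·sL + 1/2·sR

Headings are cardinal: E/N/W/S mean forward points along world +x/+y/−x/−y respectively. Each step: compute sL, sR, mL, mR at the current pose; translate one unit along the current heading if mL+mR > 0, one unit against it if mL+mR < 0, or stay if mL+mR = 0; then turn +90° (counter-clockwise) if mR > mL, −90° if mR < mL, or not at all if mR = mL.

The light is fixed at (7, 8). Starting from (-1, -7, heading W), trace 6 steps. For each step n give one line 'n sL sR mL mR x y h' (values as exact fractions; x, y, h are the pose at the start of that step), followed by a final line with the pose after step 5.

n=0: pose=(-1,-7,W); sL=2/9, sR=2/5; mL=2/5, mR=19/45; mL+mR=37/45 → advance +1; mR−mL=1/45 → turn +1·90°
n=1: pose=(-2,-7,S); sL=45/146, sR=9/40; mL=9/40, mR=2457/5840; mL+mR=3771/5840 → advance +1; mR−mL=1143/5840 → turn +1·90°
n=2: pose=(-2,-8,E); sL=90/233, sR=18/85; mL=18/85, mR=9747/19805; mL+mR=13941/19805 → advance +1; mR−mL=5553/19805 → turn +1·90°
n=3: pose=(-1,-8,N); sL=45/173, sR=9/25; mL=9/25, mR=3807/8650; mL+mR=6921/8650 → advance +1; mR−mL=693/8650 → turn +1·90°
n=4: pose=(-1,-7,W); sL=2/9, sR=2/5; mL=2/5, mR=19/45; mL+mR=37/45 → advance +1; mR−mL=1/45 → turn +1·90°
n=5: pose=(-2,-7,S); sL=45/146, sR=9/40; mL=9/40, mR=2457/5840; mL+mR=3771/5840 → advance +1; mR−mL=1143/5840 → turn +1·90°

0 2/9 2/5 2/5 19/45 -1 -7 W
1 45/146 9/40 9/40 2457/5840 -2 -7 S
2 90/233 18/85 18/85 9747/19805 -2 -8 E
3 45/173 9/25 9/25 3807/8650 -1 -8 N
4 2/9 2/5 2/5 19/45 -1 -7 W
5 45/146 9/40 9/40 2457/5840 -2 -7 S
final -2 -8 E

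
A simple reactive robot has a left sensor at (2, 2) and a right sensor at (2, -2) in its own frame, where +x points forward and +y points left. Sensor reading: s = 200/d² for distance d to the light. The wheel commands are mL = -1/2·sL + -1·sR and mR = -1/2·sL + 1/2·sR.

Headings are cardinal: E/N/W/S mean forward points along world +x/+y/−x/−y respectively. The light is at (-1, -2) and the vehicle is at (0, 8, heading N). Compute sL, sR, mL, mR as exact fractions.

left sensor world pos  = (-2, 10); dL² = 145
right sensor world pos = (2, 10); dR² = 153
sL = 200/145 = 40/29
sR = 200/153 = 200/153
mL = -1/2·sL + -1·sR = -8860/4437
mR = -1/2·sL + 1/2·sR = -160/4437

40/29 200/153 -8860/4437 -160/4437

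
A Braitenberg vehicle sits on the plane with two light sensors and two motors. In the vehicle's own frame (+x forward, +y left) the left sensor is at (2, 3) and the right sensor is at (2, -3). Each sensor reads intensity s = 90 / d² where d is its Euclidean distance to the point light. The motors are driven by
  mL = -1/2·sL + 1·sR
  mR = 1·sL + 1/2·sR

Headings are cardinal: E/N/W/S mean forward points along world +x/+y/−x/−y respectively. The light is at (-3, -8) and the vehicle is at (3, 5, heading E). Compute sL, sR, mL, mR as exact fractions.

9/32 45/82 1071/2624 729/1312

left sensor world pos  = (5, 8); dL² = 320
right sensor world pos = (5, 2); dR² = 164
sL = 90/320 = 9/32
sR = 90/164 = 45/82
mL = -1/2·sL + 1·sR = 1071/2624
mR = 1·sL + 1/2·sR = 729/1312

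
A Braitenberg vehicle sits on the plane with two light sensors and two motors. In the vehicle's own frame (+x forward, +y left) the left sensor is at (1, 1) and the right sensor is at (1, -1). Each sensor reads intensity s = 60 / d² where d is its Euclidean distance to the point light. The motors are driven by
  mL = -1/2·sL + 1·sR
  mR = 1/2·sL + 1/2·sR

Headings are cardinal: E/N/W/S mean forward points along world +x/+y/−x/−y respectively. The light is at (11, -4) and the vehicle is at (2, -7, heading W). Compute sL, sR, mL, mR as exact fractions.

left sensor world pos  = (1, -8); dL² = 116
right sensor world pos = (1, -6); dR² = 104
sL = 60/116 = 15/29
sR = 60/104 = 15/26
mL = -1/2·sL + 1·sR = 120/377
mR = 1/2·sL + 1/2·sR = 825/1508

15/29 15/26 120/377 825/1508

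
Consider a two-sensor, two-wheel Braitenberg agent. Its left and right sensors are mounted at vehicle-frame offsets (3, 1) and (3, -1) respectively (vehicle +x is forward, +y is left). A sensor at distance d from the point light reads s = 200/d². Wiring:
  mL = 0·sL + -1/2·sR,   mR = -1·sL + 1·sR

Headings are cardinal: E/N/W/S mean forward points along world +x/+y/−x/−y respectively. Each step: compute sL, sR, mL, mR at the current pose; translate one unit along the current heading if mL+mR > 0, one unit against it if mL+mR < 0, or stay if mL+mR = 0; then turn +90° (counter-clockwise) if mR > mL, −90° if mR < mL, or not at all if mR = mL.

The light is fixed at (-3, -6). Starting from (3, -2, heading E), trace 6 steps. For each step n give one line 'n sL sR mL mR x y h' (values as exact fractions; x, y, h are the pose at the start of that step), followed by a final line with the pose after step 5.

n=0: pose=(3,-2,E); sL=100/53, sR=20/9; mL=-10/9, mR=160/477; mL+mR=-370/477 → advance -1; mR−mL=230/159 → turn +1·90°
n=1: pose=(2,-2,N); sL=40/13, sR=40/17; mL=-20/17, mR=-160/221; mL+mR=-420/221 → advance -1; mR−mL=100/221 → turn +1·90°
n=2: pose=(2,-3,W); sL=25, sR=10; mL=-5, mR=-15; mL+mR=-20 → advance -1; mR−mL=-10 → turn -1·90°
n=3: pose=(3,-3,N); sL=200/61, sR=40/17; mL=-20/17, mR=-960/1037; mL+mR=-2180/1037 → advance -1; mR−mL=260/1037 → turn +1·90°
n=4: pose=(3,-4,W); sL=20, sR=100/9; mL=-50/9, mR=-80/9; mL+mR=-130/9 → advance -1; mR−mL=-10/3 → turn -1·90°
n=5: pose=(4,-4,N); sL=200/61, sR=200/89; mL=-100/89, mR=-5600/5429; mL+mR=-11700/5429 → advance -1; mR−mL=500/5429 → turn +1·90°

0 100/53 20/9 -10/9 160/477 3 -2 E
1 40/13 40/17 -20/17 -160/221 2 -2 N
2 25 10 -5 -15 2 -3 W
3 200/61 40/17 -20/17 -960/1037 3 -3 N
4 20 100/9 -50/9 -80/9 3 -4 W
5 200/61 200/89 -100/89 -5600/5429 4 -4 N
final 4 -5 W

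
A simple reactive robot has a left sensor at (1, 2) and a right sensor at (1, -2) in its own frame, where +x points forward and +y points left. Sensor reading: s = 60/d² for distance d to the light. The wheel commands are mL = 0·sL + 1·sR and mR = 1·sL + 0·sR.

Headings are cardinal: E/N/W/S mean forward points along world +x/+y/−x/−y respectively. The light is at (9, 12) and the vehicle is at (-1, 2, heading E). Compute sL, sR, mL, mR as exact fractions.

left sensor world pos  = (0, 4); dL² = 145
right sensor world pos = (0, 0); dR² = 225
sL = 60/145 = 12/29
sR = 60/225 = 4/15
mL = 0·sL + 1·sR = 4/15
mR = 1·sL + 0·sR = 12/29

12/29 4/15 4/15 12/29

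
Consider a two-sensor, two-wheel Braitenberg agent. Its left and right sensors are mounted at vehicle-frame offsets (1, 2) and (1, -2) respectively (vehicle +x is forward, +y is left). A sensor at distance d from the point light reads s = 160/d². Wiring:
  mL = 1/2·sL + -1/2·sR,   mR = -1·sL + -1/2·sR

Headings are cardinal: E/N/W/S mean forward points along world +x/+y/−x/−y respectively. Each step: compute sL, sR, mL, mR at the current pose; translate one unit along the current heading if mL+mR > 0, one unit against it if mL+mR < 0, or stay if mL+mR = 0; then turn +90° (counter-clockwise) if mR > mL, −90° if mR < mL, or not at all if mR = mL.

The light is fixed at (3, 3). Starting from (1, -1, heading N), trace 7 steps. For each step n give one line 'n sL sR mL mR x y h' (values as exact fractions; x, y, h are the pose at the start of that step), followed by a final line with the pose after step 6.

n=0: pose=(1,-1,N); sL=32/5, sR=160/9; mL=-256/45, mR=-688/45; mL+mR=-944/45 → advance -1; mR−mL=-48/5 → turn -1·90°
n=1: pose=(1,-2,E); sL=16, sR=16/5; mL=32/5, mR=-88/5; mL+mR=-56/5 → advance -1; mR−mL=-24 → turn -1·90°
n=2: pose=(0,-2,S); sL=160/37, sR=160/61; mL=1920/2257, mR=-12720/2257; mL+mR=-10800/2257 → advance -1; mR−mL=-240/37 → turn -1·90°
n=3: pose=(0,-1,W); sL=40/13, sR=8; mL=-32/13, mR=-92/13; mL+mR=-124/13 → advance -1; mR−mL=-60/13 → turn -1·90°
n=4: pose=(1,-1,N); sL=32/5, sR=160/9; mL=-256/45, mR=-688/45; mL+mR=-944/45 → advance -1; mR−mL=-48/5 → turn -1·90°
n=5: pose=(1,-2,E); sL=16, sR=16/5; mL=32/5, mR=-88/5; mL+mR=-56/5 → advance -1; mR−mL=-24 → turn -1·90°
n=6: pose=(0,-2,S); sL=160/37, sR=160/61; mL=1920/2257, mR=-12720/2257; mL+mR=-10800/2257 → advance -1; mR−mL=-240/37 → turn -1·90°

0 32/5 160/9 -256/45 -688/45 1 -1 N
1 16 16/5 32/5 -88/5 1 -2 E
2 160/37 160/61 1920/2257 -12720/2257 0 -2 S
3 40/13 8 -32/13 -92/13 0 -1 W
4 32/5 160/9 -256/45 -688/45 1 -1 N
5 16 16/5 32/5 -88/5 1 -2 E
6 160/37 160/61 1920/2257 -12720/2257 0 -2 S
final 0 -1 W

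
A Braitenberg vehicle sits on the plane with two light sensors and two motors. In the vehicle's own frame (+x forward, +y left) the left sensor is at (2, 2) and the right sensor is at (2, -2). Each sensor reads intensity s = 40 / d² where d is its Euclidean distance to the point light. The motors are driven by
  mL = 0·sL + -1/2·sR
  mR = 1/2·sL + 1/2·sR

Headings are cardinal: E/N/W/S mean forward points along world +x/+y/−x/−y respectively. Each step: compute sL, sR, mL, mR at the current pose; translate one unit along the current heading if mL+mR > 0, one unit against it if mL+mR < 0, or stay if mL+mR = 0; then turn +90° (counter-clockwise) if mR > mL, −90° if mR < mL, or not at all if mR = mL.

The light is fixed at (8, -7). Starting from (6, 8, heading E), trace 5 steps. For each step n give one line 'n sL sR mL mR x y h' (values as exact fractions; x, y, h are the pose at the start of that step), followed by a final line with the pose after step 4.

0 40/289 40/169 -20/169 9160/48841 6 8 E
1 20/149 4/29 -2/29 588/4321 7 8 N
2 8/41 40/333 -20/333 2152/13653 7 9 W
3 10/49 10/53 -5/53 510/2597 6 9 S
4 40/289 40/169 -20/169 9160/48841 6 8 E
final 7 8 N

n=0: pose=(6,8,E); sL=40/289, sR=40/169; mL=-20/169, mR=9160/48841; mL+mR=20/289 → advance +1; mR−mL=14940/48841 → turn +1·90°
n=1: pose=(7,8,N); sL=20/149, sR=4/29; mL=-2/29, mR=588/4321; mL+mR=10/149 → advance +1; mR−mL=886/4321 → turn +1·90°
n=2: pose=(7,9,W); sL=8/41, sR=40/333; mL=-20/333, mR=2152/13653; mL+mR=4/41 → advance +1; mR−mL=2972/13653 → turn +1·90°
n=3: pose=(6,9,S); sL=10/49, sR=10/53; mL=-5/53, mR=510/2597; mL+mR=5/49 → advance +1; mR−mL=755/2597 → turn +1·90°
n=4: pose=(6,8,E); sL=40/289, sR=40/169; mL=-20/169, mR=9160/48841; mL+mR=20/289 → advance +1; mR−mL=14940/48841 → turn +1·90°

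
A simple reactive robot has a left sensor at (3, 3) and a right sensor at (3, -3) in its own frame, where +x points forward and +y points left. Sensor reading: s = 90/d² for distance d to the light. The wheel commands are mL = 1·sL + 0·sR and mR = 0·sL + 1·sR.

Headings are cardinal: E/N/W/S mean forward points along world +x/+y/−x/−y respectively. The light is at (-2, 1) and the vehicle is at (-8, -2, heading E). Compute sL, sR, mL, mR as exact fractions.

left sensor world pos  = (-5, 1); dL² = 9
right sensor world pos = (-5, -5); dR² = 45
sL = 90/9 = 10
sR = 90/45 = 2
mL = 1·sL + 0·sR = 10
mR = 0·sL + 1·sR = 2

10 2 10 2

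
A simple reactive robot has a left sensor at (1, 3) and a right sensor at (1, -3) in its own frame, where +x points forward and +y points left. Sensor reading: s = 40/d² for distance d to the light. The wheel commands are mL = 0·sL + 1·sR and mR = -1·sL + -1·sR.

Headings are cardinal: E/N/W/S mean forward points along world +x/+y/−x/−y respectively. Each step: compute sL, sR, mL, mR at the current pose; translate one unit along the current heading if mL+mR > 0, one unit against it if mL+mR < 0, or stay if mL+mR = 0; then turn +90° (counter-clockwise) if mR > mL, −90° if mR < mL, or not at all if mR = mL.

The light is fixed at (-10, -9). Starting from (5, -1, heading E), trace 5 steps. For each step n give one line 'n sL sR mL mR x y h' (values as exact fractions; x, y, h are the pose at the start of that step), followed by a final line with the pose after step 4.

0 40/377 40/281 40/281 -26320/105937 5 -1 E
1 20/169 4/17 4/17 -1016/2873 4 -1 S
2 8/41 40/313 40/313 -4144/12833 4 0 W
3 10/61 5/53 5/53 -835/3233 5 0 N
4 40/377 40/281 40/281 -26320/105937 5 -1 E
final 4 -1 S

n=0: pose=(5,-1,E); sL=40/377, sR=40/281; mL=40/281, mR=-26320/105937; mL+mR=-40/377 → advance -1; mR−mL=-41400/105937 → turn -1·90°
n=1: pose=(4,-1,S); sL=20/169, sR=4/17; mL=4/17, mR=-1016/2873; mL+mR=-20/169 → advance -1; mR−mL=-1692/2873 → turn -1·90°
n=2: pose=(4,0,W); sL=8/41, sR=40/313; mL=40/313, mR=-4144/12833; mL+mR=-8/41 → advance -1; mR−mL=-5784/12833 → turn -1·90°
n=3: pose=(5,0,N); sL=10/61, sR=5/53; mL=5/53, mR=-835/3233; mL+mR=-10/61 → advance -1; mR−mL=-1140/3233 → turn -1·90°
n=4: pose=(5,-1,E); sL=40/377, sR=40/281; mL=40/281, mR=-26320/105937; mL+mR=-40/377 → advance -1; mR−mL=-41400/105937 → turn -1·90°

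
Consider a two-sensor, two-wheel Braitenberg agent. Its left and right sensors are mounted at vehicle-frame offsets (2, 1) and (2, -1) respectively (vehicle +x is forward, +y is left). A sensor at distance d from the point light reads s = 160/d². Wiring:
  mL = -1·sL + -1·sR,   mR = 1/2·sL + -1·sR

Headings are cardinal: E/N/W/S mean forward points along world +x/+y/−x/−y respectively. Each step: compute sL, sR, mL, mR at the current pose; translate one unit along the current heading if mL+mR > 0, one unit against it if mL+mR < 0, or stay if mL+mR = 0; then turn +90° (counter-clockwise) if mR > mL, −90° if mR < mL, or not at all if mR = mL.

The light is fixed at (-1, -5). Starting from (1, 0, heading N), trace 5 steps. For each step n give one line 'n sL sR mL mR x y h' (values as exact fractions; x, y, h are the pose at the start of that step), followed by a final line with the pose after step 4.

n=0: pose=(1,0,N); sL=16/5, sR=80/29; mL=-864/145, mR=-168/145; mL+mR=-1032/145 → advance -1; mR−mL=24/5 → turn +1·90°
n=1: pose=(1,-1,W); sL=160/9, sR=32/5; mL=-1088/45, mR=112/45; mL+mR=-976/45 → advance -1; mR−mL=80/3 → turn +1·90°
n=2: pose=(2,-1,S); sL=8, sR=20; mL=-28, mR=-16; mL+mR=-44 → advance -1; mR−mL=12 → turn +1·90°
n=3: pose=(2,0,E); sL=160/61, sR=160/41; mL=-16320/2501, mR=-6480/2501; mL+mR=-22800/2501 → advance -1; mR−mL=240/61 → turn +1·90°
n=4: pose=(1,0,N); sL=16/5, sR=80/29; mL=-864/145, mR=-168/145; mL+mR=-1032/145 → advance -1; mR−mL=24/5 → turn +1·90°

0 16/5 80/29 -864/145 -168/145 1 0 N
1 160/9 32/5 -1088/45 112/45 1 -1 W
2 8 20 -28 -16 2 -1 S
3 160/61 160/41 -16320/2501 -6480/2501 2 0 E
4 16/5 80/29 -864/145 -168/145 1 0 N
final 1 -1 W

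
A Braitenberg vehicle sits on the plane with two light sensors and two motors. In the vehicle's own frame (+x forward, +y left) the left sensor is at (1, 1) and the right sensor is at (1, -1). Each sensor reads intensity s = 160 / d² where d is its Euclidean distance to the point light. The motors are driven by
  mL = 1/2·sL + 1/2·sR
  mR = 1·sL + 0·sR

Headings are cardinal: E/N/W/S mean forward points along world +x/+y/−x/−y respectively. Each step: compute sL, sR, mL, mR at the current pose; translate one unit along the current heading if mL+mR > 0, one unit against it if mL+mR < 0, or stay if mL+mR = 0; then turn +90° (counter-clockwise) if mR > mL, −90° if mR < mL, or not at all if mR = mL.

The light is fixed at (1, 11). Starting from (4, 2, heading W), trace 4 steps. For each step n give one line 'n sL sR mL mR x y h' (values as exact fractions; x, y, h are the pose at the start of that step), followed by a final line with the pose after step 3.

0 20/13 40/17 430/221 20/13 4 2 W
1 32/13 160/73 2208/949 32/13 3 2 N
2 80/41 16/5 528/205 80/41 3 3 W
3 160/49 160/53 8160/2597 160/49 2 3 N
final 2 4 W

n=0: pose=(4,2,W); sL=20/13, sR=40/17; mL=430/221, mR=20/13; mL+mR=770/221 → advance +1; mR−mL=-90/221 → turn -1·90°
n=1: pose=(3,2,N); sL=32/13, sR=160/73; mL=2208/949, mR=32/13; mL+mR=4544/949 → advance +1; mR−mL=128/949 → turn +1·90°
n=2: pose=(3,3,W); sL=80/41, sR=16/5; mL=528/205, mR=80/41; mL+mR=928/205 → advance +1; mR−mL=-128/205 → turn -1·90°
n=3: pose=(2,3,N); sL=160/49, sR=160/53; mL=8160/2597, mR=160/49; mL+mR=16640/2597 → advance +1; mR−mL=320/2597 → turn +1·90°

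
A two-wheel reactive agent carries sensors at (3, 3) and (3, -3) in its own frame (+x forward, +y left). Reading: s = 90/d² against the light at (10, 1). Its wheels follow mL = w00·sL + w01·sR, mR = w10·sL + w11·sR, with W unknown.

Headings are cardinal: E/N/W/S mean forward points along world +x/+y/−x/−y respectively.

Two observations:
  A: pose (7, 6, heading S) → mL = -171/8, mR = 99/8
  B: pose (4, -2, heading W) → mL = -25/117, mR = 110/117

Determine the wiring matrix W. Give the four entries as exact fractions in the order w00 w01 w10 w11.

-1 1/2 1/2 1/2

obs A: pose=(7,6,S) → sL=45/2, sR=9/4, mL=-171/8, mR=99/8
obs B: pose=(4,-2,W) → sL=10/13, sR=10/9, mL=-25/117, mR=110/117
sensor matrix S = [[45/2, 9/4], [10/13, 10/9]]; det S = 605/26
solve [mL_A; mL_B] = S·[w00; w01] and [mR_A; mR_B] = S·[w10; w11]:
  w00 = -1, w01 = 1/2, w10 = 1/2, w11 = 1/2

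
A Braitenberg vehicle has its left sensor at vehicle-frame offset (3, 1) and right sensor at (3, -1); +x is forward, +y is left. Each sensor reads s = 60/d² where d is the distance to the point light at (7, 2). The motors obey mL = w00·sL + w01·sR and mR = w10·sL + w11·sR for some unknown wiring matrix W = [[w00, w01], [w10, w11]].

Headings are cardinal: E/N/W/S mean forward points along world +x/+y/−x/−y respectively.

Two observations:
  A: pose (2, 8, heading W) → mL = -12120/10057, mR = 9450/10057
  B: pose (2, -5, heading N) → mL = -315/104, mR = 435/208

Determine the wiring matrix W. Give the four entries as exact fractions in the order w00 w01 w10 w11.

obs A: pose=(2,8,W) → sL=60/89, sR=60/113, mL=-12120/10057, mR=9450/10057
obs B: pose=(2,-5,N) → sL=15/13, sR=15/8, mL=-315/104, mR=435/208
sensor matrix S = [[60/89, 60/113], [15/13, 15/8]]; det S = 170325/261482
solve [mL_A; mL_B] = S·[w00; w01] and [mR_A; mR_B] = S·[w10; w11]:
  w00 = -1, w01 = -1, w10 = 1, w11 = 1/2

-1 -1 1 1/2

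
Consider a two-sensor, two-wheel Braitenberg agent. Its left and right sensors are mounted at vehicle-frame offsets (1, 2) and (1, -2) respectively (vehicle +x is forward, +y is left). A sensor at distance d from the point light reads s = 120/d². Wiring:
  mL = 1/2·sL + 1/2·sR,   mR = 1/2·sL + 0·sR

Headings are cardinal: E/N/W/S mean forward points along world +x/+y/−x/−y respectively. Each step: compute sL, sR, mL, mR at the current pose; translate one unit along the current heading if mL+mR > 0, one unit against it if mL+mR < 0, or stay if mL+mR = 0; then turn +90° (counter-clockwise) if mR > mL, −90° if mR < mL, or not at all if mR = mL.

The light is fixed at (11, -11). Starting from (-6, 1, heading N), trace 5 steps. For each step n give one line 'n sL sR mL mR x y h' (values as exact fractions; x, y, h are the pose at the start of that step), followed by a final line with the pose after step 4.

n=0: pose=(-6,1,N); sL=12/53, sR=60/197; mL=2772/10441, mR=6/53; mL+mR=3954/10441 → advance +1; mR−mL=-30/197 → turn -1·90°
n=1: pose=(-6,2,E); sL=120/481, sR=120/377; mL=3960/13949, mR=60/481; mL+mR=5700/13949 → advance +1; mR−mL=-60/377 → turn -1·90°
n=2: pose=(-5,2,S); sL=6/17, sR=10/39; mL=202/663, mR=3/17; mL+mR=319/663 → advance +1; mR−mL=-5/39 → turn -1·90°
n=3: pose=(-5,1,W); sL=120/389, sR=24/97; mL=10488/37733, mR=60/389; mL+mR=16308/37733 → advance +1; mR−mL=-12/97 → turn -1·90°
n=4: pose=(-6,1,N); sL=12/53, sR=60/197; mL=2772/10441, mR=6/53; mL+mR=3954/10441 → advance +1; mR−mL=-30/197 → turn -1·90°

0 12/53 60/197 2772/10441 6/53 -6 1 N
1 120/481 120/377 3960/13949 60/481 -6 2 E
2 6/17 10/39 202/663 3/17 -5 2 S
3 120/389 24/97 10488/37733 60/389 -5 1 W
4 12/53 60/197 2772/10441 6/53 -6 1 N
final -6 2 E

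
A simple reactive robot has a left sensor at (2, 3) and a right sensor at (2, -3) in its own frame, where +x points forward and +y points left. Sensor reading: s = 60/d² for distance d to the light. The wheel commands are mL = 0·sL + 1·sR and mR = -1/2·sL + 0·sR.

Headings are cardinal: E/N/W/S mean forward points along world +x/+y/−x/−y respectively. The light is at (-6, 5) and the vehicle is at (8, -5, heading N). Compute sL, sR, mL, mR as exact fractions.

12/37 60/353 60/353 -6/37

left sensor world pos  = (5, -3); dL² = 185
right sensor world pos = (11, -3); dR² = 353
sL = 60/185 = 12/37
sR = 60/353 = 60/353
mL = 0·sL + 1·sR = 60/353
mR = -1/2·sL + 0·sR = -6/37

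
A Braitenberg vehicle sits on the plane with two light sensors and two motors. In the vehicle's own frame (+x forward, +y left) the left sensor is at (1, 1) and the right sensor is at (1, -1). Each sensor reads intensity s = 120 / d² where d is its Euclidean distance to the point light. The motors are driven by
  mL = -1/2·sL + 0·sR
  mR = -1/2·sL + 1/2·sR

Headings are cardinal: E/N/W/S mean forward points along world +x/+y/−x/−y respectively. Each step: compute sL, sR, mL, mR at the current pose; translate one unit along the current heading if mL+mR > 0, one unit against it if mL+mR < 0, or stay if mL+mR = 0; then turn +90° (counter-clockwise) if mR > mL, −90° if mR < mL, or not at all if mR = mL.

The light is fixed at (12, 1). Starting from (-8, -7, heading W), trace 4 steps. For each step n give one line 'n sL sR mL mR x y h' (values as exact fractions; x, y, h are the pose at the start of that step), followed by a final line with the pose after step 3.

n=0: pose=(-8,-7,W); sL=20/87, sR=12/49; mL=-10/87, mR=32/4263; mL+mR=-458/4263 → advance -1; mR−mL=6/49 → turn +1·90°
n=1: pose=(-7,-7,S); sL=8/27, sR=120/481; mL=-4/27, mR=-304/12987; mL+mR=-2228/12987 → advance -1; mR−mL=60/481 → turn +1·90°
n=2: pose=(-7,-6,E); sL=1/3, sR=30/97; mL=-1/6, mR=-7/582; mL+mR=-52/291 → advance -1; mR−mL=15/97 → turn +1·90°
n=3: pose=(-8,-6,N); sL=40/159, sR=120/397; mL=-20/159, mR=1600/63123; mL+mR=-6340/63123 → advance -1; mR−mL=60/397 → turn +1·90°

0 20/87 12/49 -10/87 32/4263 -8 -7 W
1 8/27 120/481 -4/27 -304/12987 -7 -7 S
2 1/3 30/97 -1/6 -7/582 -7 -6 E
3 40/159 120/397 -20/159 1600/63123 -8 -6 N
final -8 -7 W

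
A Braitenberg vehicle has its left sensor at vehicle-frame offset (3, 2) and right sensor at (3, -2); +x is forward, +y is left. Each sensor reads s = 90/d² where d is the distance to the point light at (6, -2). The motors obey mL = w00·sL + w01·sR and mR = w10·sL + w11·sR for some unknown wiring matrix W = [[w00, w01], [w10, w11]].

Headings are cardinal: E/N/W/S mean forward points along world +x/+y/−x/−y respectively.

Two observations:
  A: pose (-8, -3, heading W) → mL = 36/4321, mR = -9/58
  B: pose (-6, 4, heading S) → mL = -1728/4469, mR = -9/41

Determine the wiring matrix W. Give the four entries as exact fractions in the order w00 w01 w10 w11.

obs A: pose=(-8,-3,W) → sL=45/149, sR=9/29, mL=36/4321, mR=-9/58
obs B: pose=(-6,4,S) → sL=90/109, sR=18/41, mL=-1728/4469, mR=-9/41
sensor matrix S = [[45/149, 9/29], [90/109, 18/41]]; det S = -2387880/19310549
solve [mL_A; mL_B] = S·[w00; w01] and [mR_A; mR_B] = S·[w10; w11]:
  w00 = -1, w01 = 1, w10 = 0, w11 = -1/2

-1 1 0 -1/2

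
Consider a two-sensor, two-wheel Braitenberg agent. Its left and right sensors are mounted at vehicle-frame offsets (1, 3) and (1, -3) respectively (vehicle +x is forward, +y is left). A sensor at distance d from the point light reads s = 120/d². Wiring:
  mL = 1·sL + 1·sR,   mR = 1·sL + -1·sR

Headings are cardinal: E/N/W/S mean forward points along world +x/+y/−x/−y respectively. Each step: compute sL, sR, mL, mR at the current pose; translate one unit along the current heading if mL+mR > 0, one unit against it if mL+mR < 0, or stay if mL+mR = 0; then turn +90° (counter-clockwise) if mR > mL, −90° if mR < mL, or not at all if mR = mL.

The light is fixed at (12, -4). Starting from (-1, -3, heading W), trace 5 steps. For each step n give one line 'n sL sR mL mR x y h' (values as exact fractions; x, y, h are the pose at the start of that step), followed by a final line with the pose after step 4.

n=0: pose=(-1,-3,W); sL=3/5, sR=30/53; mL=309/265, mR=9/265; mL+mR=6/5 → advance +1; mR−mL=-60/53 → turn -1·90°
n=1: pose=(-2,-3,N); sL=120/293, sR=24/25; mL=10032/7325, mR=-4032/7325; mL+mR=240/293 → advance +1; mR−mL=-48/25 → turn -1·90°
n=2: pose=(-2,-2,E); sL=60/97, sR=12/17; mL=2184/1649, mR=-144/1649; mL+mR=120/97 → advance +1; mR−mL=-24/17 → turn -1·90°
n=3: pose=(-1,-2,S); sL=120/101, sR=120/257; mL=42960/25957, mR=18720/25957; mL+mR=240/101 → advance +1; mR−mL=-240/257 → turn -1·90°
n=4: pose=(-1,-3,W); sL=3/5, sR=30/53; mL=309/265, mR=9/265; mL+mR=6/5 → advance +1; mR−mL=-60/53 → turn -1·90°

0 3/5 30/53 309/265 9/265 -1 -3 W
1 120/293 24/25 10032/7325 -4032/7325 -2 -3 N
2 60/97 12/17 2184/1649 -144/1649 -2 -2 E
3 120/101 120/257 42960/25957 18720/25957 -1 -2 S
4 3/5 30/53 309/265 9/265 -1 -3 W
final -2 -3 N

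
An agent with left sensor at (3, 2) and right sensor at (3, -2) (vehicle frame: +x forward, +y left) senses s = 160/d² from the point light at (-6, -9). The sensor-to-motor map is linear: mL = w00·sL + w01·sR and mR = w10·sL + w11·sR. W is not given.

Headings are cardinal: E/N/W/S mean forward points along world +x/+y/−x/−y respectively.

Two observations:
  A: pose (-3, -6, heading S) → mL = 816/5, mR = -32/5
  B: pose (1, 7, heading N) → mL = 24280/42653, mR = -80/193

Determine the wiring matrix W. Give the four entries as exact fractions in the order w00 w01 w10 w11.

1/2 1 -1 0

obs A: pose=(-3,-6,S) → sL=32/5, sR=160, mL=816/5, mR=-32/5
obs B: pose=(1,7,N) → sL=80/193, sR=80/221, mL=24280/42653, mR=-80/193
sensor matrix S = [[32/5, 160], [80/193, 80/221]]; det S = -2729984/42653
solve [mL_A; mL_B] = S·[w00; w01] and [mR_A; mR_B] = S·[w10; w11]:
  w00 = 1/2, w01 = 1, w10 = -1, w11 = 0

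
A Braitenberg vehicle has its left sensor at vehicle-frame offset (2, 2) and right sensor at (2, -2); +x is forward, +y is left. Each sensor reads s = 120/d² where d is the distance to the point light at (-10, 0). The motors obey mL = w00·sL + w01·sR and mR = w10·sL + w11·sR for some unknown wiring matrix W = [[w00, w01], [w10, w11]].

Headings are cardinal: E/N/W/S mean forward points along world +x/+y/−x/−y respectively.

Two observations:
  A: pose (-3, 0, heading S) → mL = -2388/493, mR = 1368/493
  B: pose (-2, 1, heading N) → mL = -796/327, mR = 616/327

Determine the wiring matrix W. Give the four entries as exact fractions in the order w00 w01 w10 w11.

-1/2 -1 1/2 1/2

obs A: pose=(-3,0,S) → sL=24/17, sR=120/29, mL=-2388/493, mR=1368/493
obs B: pose=(-2,1,N) → sL=8/3, sR=120/109, mL=-796/327, mR=616/327
sensor matrix S = [[24/17, 120/29], [8/3, 120/109]]; det S = -509440/53737
solve [mL_A; mL_B] = S·[w00; w01] and [mR_A; mR_B] = S·[w10; w11]:
  w00 = -1/2, w01 = -1, w10 = 1/2, w11 = 1/2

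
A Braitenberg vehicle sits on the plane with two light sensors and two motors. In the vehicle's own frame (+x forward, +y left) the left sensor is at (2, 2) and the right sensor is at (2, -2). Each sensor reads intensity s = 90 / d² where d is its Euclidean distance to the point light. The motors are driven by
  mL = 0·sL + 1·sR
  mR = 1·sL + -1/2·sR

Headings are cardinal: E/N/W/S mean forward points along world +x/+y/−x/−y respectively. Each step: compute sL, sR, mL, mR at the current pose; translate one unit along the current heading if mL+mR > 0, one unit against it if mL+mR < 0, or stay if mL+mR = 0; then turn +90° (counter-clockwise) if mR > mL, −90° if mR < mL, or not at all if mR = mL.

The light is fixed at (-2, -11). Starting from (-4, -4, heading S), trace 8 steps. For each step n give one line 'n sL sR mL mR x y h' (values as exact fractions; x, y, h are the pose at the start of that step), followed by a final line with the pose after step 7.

n=0: pose=(-4,-4,S); sL=18/5, sR=90/41; mL=90/41, mR=513/205; mL+mR=963/205 → advance +1; mR−mL=63/205 → turn +1·90°
n=1: pose=(-4,-5,E); sL=45/32, sR=45/8; mL=45/8, mR=-45/32; mL+mR=135/32 → advance +1; mR−mL=-225/32 → turn -1·90°
n=2: pose=(-3,-5,S); sL=90/17, sR=18/5; mL=18/5, mR=297/85; mL+mR=603/85 → advance +1; mR−mL=-9/85 → turn -1·90°
n=3: pose=(-3,-6,W); sL=5, sR=45/29; mL=45/29, mR=245/58; mL+mR=335/58 → advance +1; mR−mL=155/58 → turn +1·90°
n=4: pose=(-4,-6,S); sL=10, sR=18/5; mL=18/5, mR=41/5; mL+mR=59/5 → advance +1; mR−mL=23/5 → turn +1·90°
n=5: pose=(-4,-7,E); sL=5/2, sR=45/2; mL=45/2, mR=-35/4; mL+mR=55/4 → advance +1; mR−mL=-125/4 → turn -1·90°
n=6: pose=(-3,-7,S); sL=18, sR=90/13; mL=90/13, mR=189/13; mL+mR=279/13 → advance +1; mR−mL=99/13 → turn +1·90°
n=7: pose=(-3,-8,E); sL=45/13, sR=45; mL=45, mR=-495/26; mL+mR=675/26 → advance +1; mR−mL=-1665/26 → turn -1·90°

0 18/5 90/41 90/41 513/205 -4 -4 S
1 45/32 45/8 45/8 -45/32 -4 -5 E
2 90/17 18/5 18/5 297/85 -3 -5 S
3 5 45/29 45/29 245/58 -3 -6 W
4 10 18/5 18/5 41/5 -4 -6 S
5 5/2 45/2 45/2 -35/4 -4 -7 E
6 18 90/13 90/13 189/13 -3 -7 S
7 45/13 45 45 -495/26 -3 -8 E
final -2 -8 S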